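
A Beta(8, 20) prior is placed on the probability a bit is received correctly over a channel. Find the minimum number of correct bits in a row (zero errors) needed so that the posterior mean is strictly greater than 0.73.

After k correct bits and 0 errors the posterior is Beta(8+k, 20), with mean (8+k)/(8+20+k).
Set (8+k)/(28+k) > 0.73 and solve: k > (0.73·28 − 8)/(1 − 0.73) = 46.074.
The smallest integer exceeding 46.074 is 47, and checking k=47: (55)/(75) = 0.7333 > 0.73.

k = 47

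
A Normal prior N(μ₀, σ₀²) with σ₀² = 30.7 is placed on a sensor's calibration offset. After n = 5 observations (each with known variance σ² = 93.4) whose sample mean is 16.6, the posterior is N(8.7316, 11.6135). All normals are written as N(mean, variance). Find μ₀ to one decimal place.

The posterior mean is a precision-weighted average: μ_n = (τ₀μ₀ + τ_data·x̄)/(τ₀+τ_data), with τ₀=1/σ₀² and τ_data=n/σ².
Here τ₀ = 1/30.7 = 0.032573 and τ_data = 5/93.4 = 0.053533, so τ_n = 0.086106.
Rearranging for μ₀: μ₀ = (μ_n·τ_n − τ_data·x̄)/τ₀ = (8.7316·0.086106 − 0.053533·16.6) / 0.032573 = -0.136805/0.032573 ≈ -4.2.

μ₀ = -4.2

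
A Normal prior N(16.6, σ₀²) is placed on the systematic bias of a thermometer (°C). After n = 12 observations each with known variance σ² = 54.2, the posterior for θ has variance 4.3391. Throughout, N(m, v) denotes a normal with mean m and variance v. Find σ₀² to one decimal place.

σ₀² = 110.4

For the Normal–Normal model with known σ², precisions add: τ_n = τ₀ + n/σ².
So 1/σ₀² = 1/4.3391 − 12/54.2 = 0.230463 − 0.221402 = 0.009061.
Hence σ₀² = 1/0.009061 ≈ 110.4.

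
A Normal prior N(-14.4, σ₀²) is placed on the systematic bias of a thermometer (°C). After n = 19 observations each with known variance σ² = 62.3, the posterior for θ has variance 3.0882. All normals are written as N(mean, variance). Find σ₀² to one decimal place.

Posterior precision equals prior precision plus data precision: 1/σ_n² = 1/σ₀² + n/σ².
So 1/σ₀² = 1/3.0882 − 19/62.3 = 0.323813 − 0.304976 = 0.018837.
Hence σ₀² = 1/0.018837 ≈ 53.1.

σ₀² = 53.1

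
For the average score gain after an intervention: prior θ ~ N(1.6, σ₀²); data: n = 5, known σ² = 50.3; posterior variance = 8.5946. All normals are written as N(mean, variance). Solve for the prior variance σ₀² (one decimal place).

σ₀² = 59.0

For the Normal–Normal model with known σ², precisions add: τ_n = τ₀ + n/σ².
So 1/σ₀² = 1/8.5946 − 5/50.3 = 0.116352 − 0.099404 = 0.016948.
Hence σ₀² = 1/0.016948 ≈ 59.0.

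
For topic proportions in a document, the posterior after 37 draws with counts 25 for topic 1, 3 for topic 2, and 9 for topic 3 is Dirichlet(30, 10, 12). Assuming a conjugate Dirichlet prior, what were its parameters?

Dirichlet(5, 7, 3)

For a Dirichlet(α) prior with multinomial counts c, the posterior is Dirichlet(α + c) componentwise.
Subtract each count from the matching posterior parameter: 30−25=5, 10−3=7, 12−9=3.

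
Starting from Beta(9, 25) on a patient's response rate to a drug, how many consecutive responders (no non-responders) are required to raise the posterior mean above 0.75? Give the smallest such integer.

After k responders and 0 non-responders the posterior is Beta(9+k, 25), with mean (9+k)/(9+25+k).
Set (9+k)/(34+k) > 0.75 and solve: k > (0.75·34 − 9)/(1 − 0.75) = 66.000.
The smallest integer exceeding 66.000 is 67, and checking k=67: (76)/(101) = 0.7525 > 0.75.

k = 67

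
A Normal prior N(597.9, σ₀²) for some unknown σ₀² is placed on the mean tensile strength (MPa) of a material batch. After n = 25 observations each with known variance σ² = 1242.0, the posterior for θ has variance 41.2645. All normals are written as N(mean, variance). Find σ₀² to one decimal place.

σ₀² = 243.6

Posterior precision equals prior precision plus data precision: 1/σ_n² = 1/σ₀² + n/σ².
So 1/σ₀² = 1/41.2645 − 25/1242.0 = 0.024234 − 0.020129 = 0.004105.
Hence σ₀² = 1/0.004105 ≈ 243.6.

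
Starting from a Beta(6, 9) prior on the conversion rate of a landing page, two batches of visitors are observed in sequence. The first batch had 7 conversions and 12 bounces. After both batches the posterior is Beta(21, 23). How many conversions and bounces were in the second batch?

8 conversions and 2 bounces

Sequential conjugate updates are equivalent to a single update on the pooled data, so total successes = posterior α − prior α and total failures = posterior β − prior β.
Total across both batches: 21−6=15 conversions, 23−9=14 bounces.
Subtract the first batch: 15−7=8 conversions and 14−12=2 bounces.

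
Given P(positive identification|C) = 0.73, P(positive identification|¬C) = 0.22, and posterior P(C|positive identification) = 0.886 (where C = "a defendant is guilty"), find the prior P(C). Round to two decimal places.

Bayes' rule in odds form gives O(C|E) = O(C)·[P(E|C)/P(E|¬C)], hence O(C) = O(C|E)/LR.
Posterior odds = 0.886/(1−0.886) = 7.7719. LR = 0.73/0.22 = 3.3182.
Prior odds = 7.7719/3.3182 = 2.3422, so P(C) = 2.3422/(1+2.3422) ≈ 0.70.

P(C) = 0.70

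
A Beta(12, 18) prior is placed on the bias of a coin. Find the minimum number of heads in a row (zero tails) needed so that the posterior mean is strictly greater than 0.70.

After k heads and 0 tails the posterior is Beta(12+k, 18), with mean (12+k)/(12+18+k).
Set (12+k)/(30+k) > 0.70 and solve: k > (0.70·30 − 12)/(1 − 0.70) = 30.000.
The smallest integer exceeding 30.000 is 31, and checking k=31: (43)/(61) = 0.7049 > 0.70.

k = 31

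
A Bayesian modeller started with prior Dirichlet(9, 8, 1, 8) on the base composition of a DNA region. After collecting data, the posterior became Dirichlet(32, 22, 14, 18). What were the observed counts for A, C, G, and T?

For a Dirichlet(α) prior with multinomial counts c, the posterior is Dirichlet(α + c) componentwise.
Counts are posterior − prior componentwise: 32−9=23, 22−8=14, 14−1=13, 18−8=10.

counts (23, 14, 13, 10)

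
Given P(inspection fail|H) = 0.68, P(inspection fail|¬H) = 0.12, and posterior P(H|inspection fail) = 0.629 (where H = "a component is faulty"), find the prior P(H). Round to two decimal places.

Bayes' rule in odds form gives O(H|E) = O(H)·[P(E|H)/P(E|¬H)], hence O(H) = O(H|E)/LR.
Posterior odds = 0.629/(1−0.629) = 1.6954. LR = 0.68/0.12 = 5.6667.
Prior odds = 1.6954/5.6667 = 0.2992, so P(H) = 0.2992/(1+0.2992) ≈ 0.23.

P(H) = 0.23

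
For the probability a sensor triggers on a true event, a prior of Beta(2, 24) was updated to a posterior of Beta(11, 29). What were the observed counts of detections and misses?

Under Beta–binomial conjugacy the posterior parameters are (α+s, β+f).
So s = 11 − 2 = 9 and f = 29 − 24 = 5.

9 detections and 5 misses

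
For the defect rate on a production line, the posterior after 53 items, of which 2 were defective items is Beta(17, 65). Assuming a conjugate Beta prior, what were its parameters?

Under Beta–binomial conjugacy the posterior parameters are (a+s, b+f).
So a = 17 − 2 = 15 and b = 65 − 51 = 14.

Beta(15, 14)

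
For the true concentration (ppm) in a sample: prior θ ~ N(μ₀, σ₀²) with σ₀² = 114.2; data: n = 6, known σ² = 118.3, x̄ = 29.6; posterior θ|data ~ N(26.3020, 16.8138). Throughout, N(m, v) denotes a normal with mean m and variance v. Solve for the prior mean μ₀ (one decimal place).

μ₀ = 7.2

The posterior mean is a precision-weighted average: μ_n = (τ₀μ₀ + τ_data·x̄)/(τ₀+τ_data), with τ₀=1/σ₀² and τ_data=n/σ².
Here τ₀ = 1/114.2 = 0.008757 and τ_data = 6/118.3 = 0.050719, so τ_n = 0.059476.
Rearranging for μ₀: μ₀ = (μ_n·τ_n − τ_data·x̄)/τ₀ = (26.3020·0.059476 − 0.050719·29.6) / 0.008757 = 0.063055/0.008757 ≈ 7.2.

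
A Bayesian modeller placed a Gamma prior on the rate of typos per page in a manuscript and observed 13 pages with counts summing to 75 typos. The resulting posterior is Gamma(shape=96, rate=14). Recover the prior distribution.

Gamma(shape=21, rate=1)

A Gamma(α, β) prior (rate parametrization) on a Poisson rate with n observations summing to S gives posterior Gamma(α+S, β+n).
So α = 96 − 75 = 21 and β = 14 − 13 = 1.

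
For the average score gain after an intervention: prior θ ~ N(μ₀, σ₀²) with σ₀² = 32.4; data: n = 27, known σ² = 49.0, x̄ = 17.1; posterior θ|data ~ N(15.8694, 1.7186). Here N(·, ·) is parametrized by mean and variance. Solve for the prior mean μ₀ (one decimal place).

μ₀ = -6.1

The posterior mean is a precision-weighted average: μ_n = (τ₀μ₀ + τ_data·x̄)/(τ₀+τ_data), with τ₀=1/σ₀² and τ_data=n/σ².
Here τ₀ = 1/32.4 = 0.030864 and τ_data = 27/49.0 = 0.551020, so τ_n = 0.581884.
Rearranging for μ₀: μ₀ = (μ_n·τ_n − τ_data·x̄)/τ₀ = (15.8694·0.581884 − 0.551020·17.1) / 0.030864 = -0.188292/0.030864 ≈ -6.1.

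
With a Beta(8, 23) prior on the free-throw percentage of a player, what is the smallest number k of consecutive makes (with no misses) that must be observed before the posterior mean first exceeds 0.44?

After k makes and 0 misses the posterior is Beta(8+k, 23), with mean (8+k)/(8+23+k).
Set (8+k)/(31+k) > 0.44 and solve: k > (0.44·31 − 8)/(1 − 0.44) = 10.071.
The smallest integer exceeding 10.071 is 11.

k = 11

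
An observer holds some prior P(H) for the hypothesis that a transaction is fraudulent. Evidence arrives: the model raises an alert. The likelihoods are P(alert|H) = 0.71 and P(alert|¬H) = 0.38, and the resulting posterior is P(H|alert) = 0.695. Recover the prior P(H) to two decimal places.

P(H) = 0.55

In odds form, posterior odds = prior odds × likelihood ratio, so prior odds = posterior odds ÷ LR.
Posterior odds = 0.695/(1−0.695) = 2.2787. LR = 0.71/0.38 = 1.8684.
Prior odds = 2.2787/1.8684 = 1.2196, so P(H) = 1.2196/(1+1.2196) ≈ 0.55.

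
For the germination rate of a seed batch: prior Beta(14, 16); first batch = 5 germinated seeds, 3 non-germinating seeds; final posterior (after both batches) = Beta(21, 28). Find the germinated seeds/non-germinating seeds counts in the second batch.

Sequential conjugate updates are equivalent to a single update on the pooled data, so total successes = posterior α − prior α and total failures = posterior β − prior β.
Total across both batches: 21−14=7 germinated seeds, 28−16=12 non-germinating seeds.
Subtract the first batch: 7−5=2 germinated seeds and 12−3=9 non-germinating seeds.

2 germinated seeds and 9 non-germinating seeds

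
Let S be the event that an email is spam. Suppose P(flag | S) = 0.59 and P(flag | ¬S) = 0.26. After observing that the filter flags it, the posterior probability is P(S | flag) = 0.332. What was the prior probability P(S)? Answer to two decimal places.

Bayes' rule in odds form gives O(S|E) = O(S)·[P(E|S)/P(E|¬S)], hence O(S) = O(S|E)/LR.
Posterior odds = 0.332/(1−0.332) = 0.4970. LR = 0.59/0.26 = 2.2692.
Prior odds = 0.4970/2.2692 = 0.2190, so P(S) = 0.2190/(1+0.2190) ≈ 0.18.

P(S) = 0.18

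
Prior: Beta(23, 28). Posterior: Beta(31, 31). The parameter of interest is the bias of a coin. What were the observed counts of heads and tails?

Beta is conjugate to the binomial likelihood: posterior = Beta(α+s, β+f).
So s = 31 − 23 = 8 and f = 31 − 28 = 3.

8 heads and 3 tails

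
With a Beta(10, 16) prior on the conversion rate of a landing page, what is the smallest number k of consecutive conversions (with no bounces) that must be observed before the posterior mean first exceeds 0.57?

k = 12

After k conversions and 0 bounces the posterior is Beta(10+k, 16), with mean (10+k)/(10+16+k).
Set (10+k)/(26+k) > 0.57 and solve: k > (0.57·26 − 10)/(1 − 0.57) = 11.209.
The smallest integer exceeding 11.209 is 12.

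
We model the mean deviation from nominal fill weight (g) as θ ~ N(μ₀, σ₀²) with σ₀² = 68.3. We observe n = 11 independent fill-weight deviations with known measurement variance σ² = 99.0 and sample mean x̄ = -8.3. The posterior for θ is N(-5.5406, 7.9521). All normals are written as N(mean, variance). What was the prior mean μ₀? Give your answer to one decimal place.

μ₀ = 15.4

The posterior mean is a precision-weighted average: μ_n = (τ₀μ₀ + τ_data·x̄)/(τ₀+τ_data), with τ₀=1/σ₀² and τ_data=n/σ².
Here τ₀ = 1/68.3 = 0.014641 and τ_data = 11/99.0 = 0.111111, so τ_n = 0.125752.
Rearranging for μ₀: μ₀ = (μ_n·τ_n − τ_data·x̄)/τ₀ = (-5.5406·0.125752 − 0.111111·-8.3) / 0.014641 = 0.225480/0.014641 ≈ 15.4.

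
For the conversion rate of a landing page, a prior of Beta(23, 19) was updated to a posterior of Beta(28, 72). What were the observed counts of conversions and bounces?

A Beta(α, β) prior with s successes and f failures in binomial data gives a Beta(α+s, β+f) posterior.
So s = 28 − 23 = 5 and f = 72 − 19 = 53.

5 conversions and 53 bounces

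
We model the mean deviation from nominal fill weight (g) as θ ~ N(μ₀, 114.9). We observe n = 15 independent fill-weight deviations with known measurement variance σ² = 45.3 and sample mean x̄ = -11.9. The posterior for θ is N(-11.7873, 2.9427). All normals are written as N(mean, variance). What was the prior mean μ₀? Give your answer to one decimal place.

The posterior mean is a precision-weighted average: μ_n = (τ₀μ₀ + τ_data·x̄)/(τ₀+τ_data), with τ₀=1/σ₀² and τ_data=n/σ².
Here τ₀ = 1/114.9 = 0.008703 and τ_data = 15/45.3 = 0.331126, so τ_n = 0.339829.
Rearranging for μ₀: μ₀ = (μ_n·τ_n − τ_data·x̄)/τ₀ = (-11.7873·0.339829 − 0.331126·-11.9) / 0.008703 = -0.065267/0.008703 ≈ -7.5.

μ₀ = -7.5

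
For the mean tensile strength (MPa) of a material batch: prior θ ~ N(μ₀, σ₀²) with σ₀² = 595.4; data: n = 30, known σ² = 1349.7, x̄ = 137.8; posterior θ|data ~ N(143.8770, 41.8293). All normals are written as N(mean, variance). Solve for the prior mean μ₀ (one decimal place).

μ₀ = 224.3

The posterior mean is a precision-weighted average: μ_n = (τ₀μ₀ + τ_data·x̄)/(τ₀+τ_data), with τ₀=1/σ₀² and τ_data=n/σ².
Here τ₀ = 1/595.4 = 0.001680 and τ_data = 30/1349.7 = 0.022227, so τ_n = 0.023907.
Rearranging for μ₀: μ₀ = (μ_n·τ_n − τ_data·x̄)/τ₀ = (143.8770·0.023907 − 0.022227·137.8) / 0.001680 = 0.376787/0.001680 ≈ 224.3.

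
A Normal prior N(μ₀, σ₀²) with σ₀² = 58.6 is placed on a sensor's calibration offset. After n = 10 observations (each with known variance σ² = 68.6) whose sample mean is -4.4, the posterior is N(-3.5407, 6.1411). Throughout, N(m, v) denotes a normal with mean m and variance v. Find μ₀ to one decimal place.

μ₀ = 3.8

With known observation variance, the Normal–Normal posterior has precision τ_n = τ₀ + n/σ² and mean μ_n = (τ₀μ₀ + (n/σ²)x̄)/τ_n.
Here τ₀ = 1/58.6 = 0.017065 and τ_data = 10/68.6 = 0.145773, so τ_n = 0.162838.
Rearranging for μ₀: μ₀ = (μ_n·τ_n − τ_data·x̄)/τ₀ = (-3.5407·0.162838 − 0.145773·-4.4) / 0.017065 = 0.064841/0.017065 ≈ 3.8.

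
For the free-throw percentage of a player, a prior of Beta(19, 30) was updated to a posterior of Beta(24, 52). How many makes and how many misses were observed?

5 makes and 22 misses

Beta is conjugate to the binomial likelihood: posterior = Beta(a+s, b+f).
So s = 24 − 19 = 5 and f = 52 − 30 = 22.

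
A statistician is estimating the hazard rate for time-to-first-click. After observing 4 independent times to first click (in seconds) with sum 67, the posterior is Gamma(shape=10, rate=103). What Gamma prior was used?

Gamma–exponential conjugacy: posterior shape = α + n, posterior rate = β + Σtᵢ.
So α = 10 − 4 = 6 and β = 103 − 67 = 36.

Gamma(shape=6, rate=36)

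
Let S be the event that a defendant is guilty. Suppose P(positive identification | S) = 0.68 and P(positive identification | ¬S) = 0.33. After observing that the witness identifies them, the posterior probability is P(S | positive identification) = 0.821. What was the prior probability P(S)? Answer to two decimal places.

P(S) = 0.69

In odds form, posterior odds = prior odds × likelihood ratio, so prior odds = posterior odds ÷ LR.
Posterior odds = 0.821/(1−0.821) = 4.5866. LR = 0.68/0.33 = 2.0606.
Prior odds = 4.5866/2.0606 = 2.2259, so P(S) = 2.2259/(1+2.2259) ≈ 0.69.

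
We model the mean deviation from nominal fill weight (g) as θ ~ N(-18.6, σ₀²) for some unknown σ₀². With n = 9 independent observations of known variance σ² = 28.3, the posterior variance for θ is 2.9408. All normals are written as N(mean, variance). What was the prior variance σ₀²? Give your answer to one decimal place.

Posterior precision equals prior precision plus data precision: 1/σ_n² = 1/σ₀² + n/σ².
So 1/σ₀² = 1/2.9408 − 9/28.3 = 0.340044 − 0.318021 = 0.022023.
Hence σ₀² = 1/0.022023 ≈ 45.4.

σ₀² = 45.4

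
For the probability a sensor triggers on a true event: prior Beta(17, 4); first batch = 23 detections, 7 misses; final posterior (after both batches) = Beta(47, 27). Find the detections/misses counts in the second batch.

7 detections and 16 misses

Sequential conjugate updates are equivalent to a single update on the pooled data, so total successes = posterior α − prior α and total failures = posterior β − prior β.
Total across both batches: 47−17=30 detections, 27−4=23 misses.
Subtract the first batch: 30−23=7 detections and 23−7=16 misses.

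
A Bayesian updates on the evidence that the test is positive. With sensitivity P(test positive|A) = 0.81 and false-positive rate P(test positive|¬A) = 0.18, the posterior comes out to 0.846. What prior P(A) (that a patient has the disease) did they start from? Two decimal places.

P(A) = 0.55

Bayes' rule in odds form gives O(A|E) = O(A)·[P(E|A)/P(E|¬A)], hence O(A) = O(A|E)/LR.
Posterior odds = 0.846/(1−0.846) = 5.4935. LR = 0.81/0.18 = 4.5000.
Prior odds = 5.4935/4.5000 = 1.2208, so P(A) = 1.2208/(1+1.2208) ≈ 0.55.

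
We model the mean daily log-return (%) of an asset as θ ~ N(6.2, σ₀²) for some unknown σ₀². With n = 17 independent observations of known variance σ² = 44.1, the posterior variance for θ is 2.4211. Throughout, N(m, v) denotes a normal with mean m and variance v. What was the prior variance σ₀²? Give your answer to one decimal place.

σ₀² = 36.3

Posterior precision equals prior precision plus data precision: 1/σ_n² = 1/σ₀² + n/σ².
So 1/σ₀² = 1/2.4211 − 17/44.1 = 0.413035 − 0.385488 = 0.027547.
Hence σ₀² = 1/0.027547 ≈ 36.3.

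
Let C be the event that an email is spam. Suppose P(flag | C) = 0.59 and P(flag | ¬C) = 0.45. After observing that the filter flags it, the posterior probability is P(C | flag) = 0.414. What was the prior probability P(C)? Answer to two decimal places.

P(C) = 0.35

Bayes' rule in odds form gives O(C|E) = O(C)·[P(E|C)/P(E|¬C)], hence O(C) = O(C|E)/LR.
Posterior odds = 0.414/(1−0.414) = 0.7065. LR = 0.59/0.45 = 1.3111.
Prior odds = 0.7065/1.3111 = 0.5389, so P(C) = 0.5389/(1+0.5389) ≈ 0.35.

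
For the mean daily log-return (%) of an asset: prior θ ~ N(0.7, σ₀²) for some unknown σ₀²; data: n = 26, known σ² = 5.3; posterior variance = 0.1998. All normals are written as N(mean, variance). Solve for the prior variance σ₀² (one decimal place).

Posterior precision equals prior precision plus data precision: 1/σ_n² = 1/σ₀² + n/σ².
So 1/σ₀² = 1/0.1998 − 26/5.3 = 5.005005 − 4.905660 = 0.099345.
Hence σ₀² = 1/0.099345 ≈ 10.1.

σ₀² = 10.1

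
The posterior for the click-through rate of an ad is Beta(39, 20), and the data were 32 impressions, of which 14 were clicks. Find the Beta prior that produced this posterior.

Beta(25, 2)

Beta is conjugate to the binomial likelihood: posterior = Beta(a+s, b+f).
Subtract the data counts: 39−14=25, 20−18=2.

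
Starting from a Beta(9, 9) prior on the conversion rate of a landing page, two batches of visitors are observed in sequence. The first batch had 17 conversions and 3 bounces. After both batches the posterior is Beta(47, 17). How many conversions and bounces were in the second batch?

21 conversions and 5 bounces

Because Beta–binomial updating is additive in the counts, the combined data contributed (α_post−α_prior, β_post−β_prior) successes and failures.
Total across both batches: 47−9=38 conversions, 17−9=8 bounces.
Subtract the first batch: 38−17=21 conversions and 8−3=5 bounces.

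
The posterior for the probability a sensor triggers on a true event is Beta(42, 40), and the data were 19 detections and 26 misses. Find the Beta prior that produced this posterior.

A Beta(α, β) prior with s successes and f failures in binomial data gives a Beta(α+s, β+f) posterior.
Subtract the data counts: 42−19=23, 40−26=14.

Beta(23, 14)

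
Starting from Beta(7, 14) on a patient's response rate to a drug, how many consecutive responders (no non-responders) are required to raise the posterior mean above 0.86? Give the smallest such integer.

After k responders and 0 non-responders the posterior is Beta(7+k, 14), with mean (7+k)/(7+14+k).
Set (7+k)/(21+k) > 0.86 and solve: k > (0.86·21 − 7)/(1 − 0.86) = 79.000.
The smallest integer exceeding 79.000 is 80, and checking k=80: (87)/(101) = 0.8614 > 0.86.

k = 80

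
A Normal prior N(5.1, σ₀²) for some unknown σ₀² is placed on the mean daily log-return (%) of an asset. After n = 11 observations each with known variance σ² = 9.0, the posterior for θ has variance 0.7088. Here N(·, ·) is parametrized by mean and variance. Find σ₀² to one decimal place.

Posterior precision equals prior precision plus data precision: 1/σ_n² = 1/σ₀² + n/σ².
So 1/σ₀² = 1/0.7088 − 11/9.0 = 1.410835 − 1.222222 = 0.188613.
Hence σ₀² = 1/0.188613 ≈ 5.3.

σ₀² = 5.3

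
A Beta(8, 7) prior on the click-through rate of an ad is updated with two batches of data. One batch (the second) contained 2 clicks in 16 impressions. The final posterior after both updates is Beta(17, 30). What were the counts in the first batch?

7 clicks and 9 non-clicks

Sequential conjugate updates are equivalent to a single update on the pooled data, so total successes = posterior α − prior α and total failures = posterior β − prior β.
Total across both batches: 17−8=9 clicks, 30−7=23 non-clicks.
Subtract the second batch: 9−2=7 clicks and 23−14=9 non-clicks.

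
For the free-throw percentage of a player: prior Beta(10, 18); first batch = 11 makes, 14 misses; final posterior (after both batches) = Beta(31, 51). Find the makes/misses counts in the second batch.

10 makes and 19 misses

Sequential conjugate updates are equivalent to a single update on the pooled data, so total successes = posterior α − prior α and total failures = posterior β − prior β.
Total across both batches: 31−10=21 makes, 51−18=33 misses.
Subtract the first batch: 21−11=10 makes and 33−14=19 misses.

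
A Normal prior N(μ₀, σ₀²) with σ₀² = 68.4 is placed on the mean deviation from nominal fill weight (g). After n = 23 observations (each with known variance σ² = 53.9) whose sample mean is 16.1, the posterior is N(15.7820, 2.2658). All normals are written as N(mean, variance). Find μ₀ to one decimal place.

With known observation variance, the Normal–Normal posterior has precision τ_n = τ₀ + n/σ² and mean μ_n = (τ₀μ₀ + (n/σ²)x̄)/τ_n.
Here τ₀ = 1/68.4 = 0.014620 and τ_data = 23/53.9 = 0.426716, so τ_n = 0.441336.
Rearranging for μ₀: μ₀ = (μ_n·τ_n − τ_data·x̄)/τ₀ = (15.7820·0.441336 − 0.426716·16.1) / 0.014620 = 0.095037/0.014620 ≈ 6.5.

μ₀ = 6.5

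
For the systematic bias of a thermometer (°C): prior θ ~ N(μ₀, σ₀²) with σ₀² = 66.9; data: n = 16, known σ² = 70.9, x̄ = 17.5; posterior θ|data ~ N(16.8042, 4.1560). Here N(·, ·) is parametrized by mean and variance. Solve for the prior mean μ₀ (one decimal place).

μ₀ = 6.3

With known observation variance, the Normal–Normal posterior has precision τ_n = τ₀ + n/σ² and mean μ_n = (τ₀μ₀ + (n/σ²)x̄)/τ_n.
Here τ₀ = 1/66.9 = 0.014948 and τ_data = 16/70.9 = 0.225670, so τ_n = 0.240618.
Rearranging for μ₀: μ₀ = (μ_n·τ_n − τ_data·x̄)/τ₀ = (16.8042·0.240618 − 0.225670·17.5) / 0.014948 = 0.094168/0.014948 ≈ 6.3.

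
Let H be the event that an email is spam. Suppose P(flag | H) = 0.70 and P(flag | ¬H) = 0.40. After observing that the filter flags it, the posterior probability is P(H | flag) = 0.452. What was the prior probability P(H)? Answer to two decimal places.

P(H) = 0.32

In odds form, posterior odds = prior odds × likelihood ratio, so prior odds = posterior odds ÷ LR.
Posterior odds = 0.452/(1−0.452) = 0.8248. LR = 0.70/0.40 = 1.7500.
Prior odds = 0.8248/1.7500 = 0.4713, so P(H) = 0.4713/(1+0.4713) ≈ 0.32.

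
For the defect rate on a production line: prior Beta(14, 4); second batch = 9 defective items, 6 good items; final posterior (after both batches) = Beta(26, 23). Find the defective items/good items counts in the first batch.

3 defective items and 13 good items

Sequential conjugate updates are equivalent to a single update on the pooled data, so total successes = posterior α − prior α and total failures = posterior β − prior β.
Total across both batches: 26−14=12 defective items, 23−4=19 good items.
Subtract the second batch: 12−9=3 defective items and 19−6=13 good items.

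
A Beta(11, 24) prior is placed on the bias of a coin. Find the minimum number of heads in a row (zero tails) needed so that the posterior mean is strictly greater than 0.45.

After k heads and 0 tails the posterior is Beta(11+k, 24), with mean (11+k)/(11+24+k).
Set (11+k)/(35+k) > 0.45 and solve: k > (0.45·35 − 11)/(1 − 0.45) = 8.636.
The smallest integer exceeding 8.636 is 9.

k = 9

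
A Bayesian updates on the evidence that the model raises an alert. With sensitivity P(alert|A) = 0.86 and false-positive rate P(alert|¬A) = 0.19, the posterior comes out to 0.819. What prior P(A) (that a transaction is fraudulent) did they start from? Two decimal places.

P(A) = 0.50

In odds form, posterior odds = prior odds × likelihood ratio, so prior odds = posterior odds ÷ LR.
Posterior odds = 0.819/(1−0.819) = 4.5249. LR = 0.86/0.19 = 4.5263.
Prior odds = 4.5249/4.5263 = 0.9997, so P(A) = 0.9997/(1+0.9997) ≈ 0.50.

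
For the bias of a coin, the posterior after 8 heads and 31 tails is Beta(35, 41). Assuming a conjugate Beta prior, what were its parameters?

A Beta(α, β) prior with s successes and f failures in binomial data gives a Beta(α+s, β+f) posterior.
Subtract the data counts: 35−8=27, 41−31=10.

Beta(27, 10)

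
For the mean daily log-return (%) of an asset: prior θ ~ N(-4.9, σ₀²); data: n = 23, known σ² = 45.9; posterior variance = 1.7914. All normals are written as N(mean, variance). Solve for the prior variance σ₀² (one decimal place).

σ₀² = 17.5

Posterior precision equals prior precision plus data precision: 1/σ_n² = 1/σ₀² + n/σ².
So 1/σ₀² = 1/1.7914 − 23/45.9 = 0.558223 − 0.501089 = 0.057134.
Hence σ₀² = 1/0.057134 ≈ 17.5.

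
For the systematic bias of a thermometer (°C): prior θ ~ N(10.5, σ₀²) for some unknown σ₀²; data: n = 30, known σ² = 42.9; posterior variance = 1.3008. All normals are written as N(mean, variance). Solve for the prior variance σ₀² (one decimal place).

σ₀² = 14.4

Posterior precision equals prior precision plus data precision: 1/σ_n² = 1/σ₀² + n/σ².
So 1/σ₀² = 1/1.3008 − 30/42.9 = 0.768758 − 0.699301 = 0.069457.
Hence σ₀² = 1/0.069457 ≈ 14.4.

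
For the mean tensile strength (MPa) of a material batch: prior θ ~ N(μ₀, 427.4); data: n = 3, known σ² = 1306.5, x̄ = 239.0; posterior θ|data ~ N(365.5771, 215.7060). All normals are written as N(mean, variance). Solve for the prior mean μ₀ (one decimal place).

μ₀ = 489.8

With known observation variance, the Normal–Normal posterior has precision τ_n = τ₀ + n/σ² and mean μ_n = (τ₀μ₀ + (n/σ²)x̄)/τ_n.
Here τ₀ = 1/427.4 = 0.002340 and τ_data = 3/1306.5 = 0.002296, so τ_n = 0.004636.
Rearranging for μ₀: μ₀ = (μ_n·τ_n − τ_data·x̄)/τ₀ = (365.5771·0.004636 − 0.002296·239.0) / 0.002340 = 1.146071/0.002340 ≈ 489.8.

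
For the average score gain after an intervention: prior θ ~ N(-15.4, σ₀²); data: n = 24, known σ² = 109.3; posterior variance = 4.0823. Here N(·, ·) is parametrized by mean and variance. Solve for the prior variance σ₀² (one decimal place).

σ₀² = 39.4

For the Normal–Normal model with known σ², precisions add: τ_n = τ₀ + n/σ².
So 1/σ₀² = 1/4.0823 − 24/109.3 = 0.244960 − 0.219579 = 0.025381.
Hence σ₀² = 1/0.025381 ≈ 39.4.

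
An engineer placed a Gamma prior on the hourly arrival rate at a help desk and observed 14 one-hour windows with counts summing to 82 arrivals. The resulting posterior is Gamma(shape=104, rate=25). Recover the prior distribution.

Gamma–Poisson conjugacy: posterior shape = α + Σxᵢ, posterior rate = β + n.
So α = 104 − 82 = 22 and β = 25 − 14 = 11.

Gamma(shape=22, rate=11)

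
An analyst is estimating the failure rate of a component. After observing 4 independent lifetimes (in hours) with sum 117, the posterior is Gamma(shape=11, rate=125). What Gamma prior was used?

Gamma(shape=7, rate=8)

For an exponential likelihood with a Gamma(α, β) prior on the rate, n observations with total T give posterior Gamma(α+n, β+T).
So α = 11 − 4 = 7 and β = 125 − 117 = 8.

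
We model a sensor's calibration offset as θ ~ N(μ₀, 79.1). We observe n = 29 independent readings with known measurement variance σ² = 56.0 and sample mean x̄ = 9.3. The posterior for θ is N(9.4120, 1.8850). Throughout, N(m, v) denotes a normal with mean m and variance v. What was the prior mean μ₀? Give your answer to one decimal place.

With known observation variance, the Normal–Normal posterior has precision τ_n = τ₀ + n/σ² and mean μ_n = (τ₀μ₀ + (n/σ²)x̄)/τ_n.
Here τ₀ = 1/79.1 = 0.012642 and τ_data = 29/56.0 = 0.517857, so τ_n = 0.530499.
Rearranging for μ₀: μ₀ = (μ_n·τ_n − τ_data·x̄)/τ₀ = (9.4120·0.530499 − 0.517857·9.3) / 0.012642 = 0.176986/0.012642 ≈ 14.0.

μ₀ = 14.0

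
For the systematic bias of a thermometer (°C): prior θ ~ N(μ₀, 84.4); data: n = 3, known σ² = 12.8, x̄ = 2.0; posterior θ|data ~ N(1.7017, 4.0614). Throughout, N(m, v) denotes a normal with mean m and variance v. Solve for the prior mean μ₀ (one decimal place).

The posterior mean is a precision-weighted average: μ_n = (τ₀μ₀ + τ_data·x̄)/(τ₀+τ_data), with τ₀=1/σ₀² and τ_data=n/σ².
Here τ₀ = 1/84.4 = 0.011848 and τ_data = 3/12.8 = 0.234375, so τ_n = 0.246223.
Rearranging for μ₀: μ₀ = (μ_n·τ_n − τ_data·x̄)/τ₀ = (1.7017·0.246223 − 0.234375·2.0) / 0.011848 = -0.049752/0.011848 ≈ -4.2.

μ₀ = -4.2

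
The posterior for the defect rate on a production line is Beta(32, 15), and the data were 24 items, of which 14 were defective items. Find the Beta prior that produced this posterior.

Beta is conjugate to the binomial likelihood: posterior = Beta(a+s, b+f).
Subtract the data counts: 32−14=18, 15−10=5.

Beta(18, 5)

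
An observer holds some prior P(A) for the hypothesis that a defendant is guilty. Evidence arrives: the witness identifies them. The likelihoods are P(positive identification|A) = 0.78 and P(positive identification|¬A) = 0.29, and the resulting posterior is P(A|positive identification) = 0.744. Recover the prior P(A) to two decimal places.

In odds form, posterior odds = prior odds × likelihood ratio, so prior odds = posterior odds ÷ LR.
Posterior odds = 0.744/(1−0.744) = 2.9062. LR = 0.78/0.29 = 2.6897.
Prior odds = 2.9062/2.6897 = 1.0805, so P(A) = 1.0805/(1+1.0805) ≈ 0.52.

P(A) = 0.52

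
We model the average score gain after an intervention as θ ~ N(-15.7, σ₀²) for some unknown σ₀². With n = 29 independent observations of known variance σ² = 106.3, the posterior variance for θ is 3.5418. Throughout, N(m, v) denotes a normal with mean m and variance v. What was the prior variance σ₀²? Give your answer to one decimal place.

For the Normal–Normal model with known σ², precisions add: τ_n = τ₀ + n/σ².
So 1/σ₀² = 1/3.5418 − 29/106.3 = 0.282342 − 0.272813 = 0.009529.
Hence σ₀² = 1/0.009529 ≈ 104.9.

σ₀² = 104.9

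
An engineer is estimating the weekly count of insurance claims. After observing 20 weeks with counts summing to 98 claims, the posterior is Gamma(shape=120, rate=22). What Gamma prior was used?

Gamma(shape=22, rate=2)

A Gamma(α, β) prior (rate parametrization) on a Poisson rate with n observations summing to S gives posterior Gamma(α+S, β+n).
So α = 120 − 98 = 22 and β = 22 − 20 = 2.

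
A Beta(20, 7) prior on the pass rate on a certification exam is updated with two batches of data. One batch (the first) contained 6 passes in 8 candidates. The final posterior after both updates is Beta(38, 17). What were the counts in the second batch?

12 passes and 8 failures

Because Beta–binomial updating is additive in the counts, the combined data contributed (α_post−α_prior, β_post−β_prior) successes and failures.
Total across both batches: 38−20=18 passes, 17−7=10 failures.
Subtract the first batch: 18−6=12 passes and 10−2=8 failures.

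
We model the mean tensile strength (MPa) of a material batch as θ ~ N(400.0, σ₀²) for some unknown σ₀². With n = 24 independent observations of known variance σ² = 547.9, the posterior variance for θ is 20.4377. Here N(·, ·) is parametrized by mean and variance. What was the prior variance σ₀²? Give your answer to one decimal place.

σ₀² = 195.1

For the Normal–Normal model with known σ², precisions add: τ_n = τ₀ + n/σ².
So 1/σ₀² = 1/20.4377 − 24/547.9 = 0.048929 − 0.043804 = 0.005125.
Hence σ₀² = 1/0.005125 ≈ 195.1.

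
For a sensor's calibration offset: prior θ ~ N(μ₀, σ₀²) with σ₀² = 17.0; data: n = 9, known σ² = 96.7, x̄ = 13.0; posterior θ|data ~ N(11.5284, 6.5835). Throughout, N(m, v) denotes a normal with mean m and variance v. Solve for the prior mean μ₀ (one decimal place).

With known observation variance, the Normal–Normal posterior has precision τ_n = τ₀ + n/σ² and mean μ_n = (τ₀μ₀ + (n/σ²)x̄)/τ_n.
Here τ₀ = 1/17.0 = 0.058824 and τ_data = 9/96.7 = 0.093071, so τ_n = 0.151895.
Rearranging for μ₀: μ₀ = (μ_n·τ_n − τ_data·x̄)/τ₀ = (11.5284·0.151895 − 0.093071·13.0) / 0.058824 = 0.541183/0.058824 ≈ 9.2.

μ₀ = 9.2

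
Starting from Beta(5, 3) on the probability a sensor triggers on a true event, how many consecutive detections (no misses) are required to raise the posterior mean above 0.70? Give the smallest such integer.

k = 3

After k detections and 0 misses the posterior is Beta(5+k, 3), with mean (5+k)/(5+3+k).
Set (5+k)/(8+k) > 0.70 and solve: k > (0.70·8 − 5)/(1 − 0.70) = 2.000.
The smallest integer exceeding 2.000 is 3, and checking k=3: (8)/(11) = 0.7273 > 0.70.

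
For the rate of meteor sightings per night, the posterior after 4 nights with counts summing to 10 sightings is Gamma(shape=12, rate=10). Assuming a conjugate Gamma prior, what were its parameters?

A Gamma(α, β) prior (rate parametrization) on a Poisson rate with n observations summing to S gives posterior Gamma(α+S, β+n).
So α = 12 − 10 = 2 and β = 10 − 4 = 6.

Gamma(shape=2, rate=6)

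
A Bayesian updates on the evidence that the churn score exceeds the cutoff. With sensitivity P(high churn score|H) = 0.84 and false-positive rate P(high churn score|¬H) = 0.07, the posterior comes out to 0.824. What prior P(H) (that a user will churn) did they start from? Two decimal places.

P(H) = 0.28

In odds form, posterior odds = prior odds × likelihood ratio, so prior odds = posterior odds ÷ LR.
Posterior odds = 0.824/(1−0.824) = 4.6818. LR = 0.84/0.07 = 12.0000.
Prior odds = 4.6818/12.0000 = 0.3901, so P(H) = 0.3901/(1+0.3901) ≈ 0.28.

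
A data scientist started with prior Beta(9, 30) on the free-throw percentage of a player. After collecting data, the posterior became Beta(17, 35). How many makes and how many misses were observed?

8 makes and 5 misses

A Beta(α, β) prior with s successes and f failures in binomial data gives a Beta(α+s, β+f) posterior.
So s = 17 − 9 = 8 and f = 35 − 30 = 5.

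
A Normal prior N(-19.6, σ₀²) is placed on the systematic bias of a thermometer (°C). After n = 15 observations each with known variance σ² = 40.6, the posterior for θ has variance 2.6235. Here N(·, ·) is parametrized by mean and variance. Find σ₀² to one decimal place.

σ₀² = 85.4

Posterior precision equals prior precision plus data precision: 1/σ_n² = 1/σ₀² + n/σ².
So 1/σ₀² = 1/2.6235 − 15/40.6 = 0.381170 − 0.369458 = 0.011712.
Hence σ₀² = 1/0.011712 ≈ 85.4.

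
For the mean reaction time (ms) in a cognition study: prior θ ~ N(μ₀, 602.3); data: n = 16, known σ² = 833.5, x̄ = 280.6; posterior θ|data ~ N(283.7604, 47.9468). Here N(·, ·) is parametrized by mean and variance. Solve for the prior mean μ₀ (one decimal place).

μ₀ = 320.3

With known observation variance, the Normal–Normal posterior has precision τ_n = τ₀ + n/σ² and mean μ_n = (τ₀μ₀ + (n/σ²)x̄)/τ_n.
Here τ₀ = 1/602.3 = 0.001660 and τ_data = 16/833.5 = 0.019196, so τ_n = 0.020856.
Rearranging for μ₀: μ₀ = (μ_n·τ_n − τ_data·x̄)/τ₀ = (283.7604·0.020856 − 0.019196·280.6) / 0.001660 = 0.531709/0.001660 ≈ 320.3.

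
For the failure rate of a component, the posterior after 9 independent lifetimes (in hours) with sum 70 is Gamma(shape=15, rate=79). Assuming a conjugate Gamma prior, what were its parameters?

Gamma–exponential conjugacy: posterior shape = α + n, posterior rate = β + Σtᵢ.
So α = 15 − 9 = 6 and β = 79 − 70 = 9.

Gamma(shape=6, rate=9)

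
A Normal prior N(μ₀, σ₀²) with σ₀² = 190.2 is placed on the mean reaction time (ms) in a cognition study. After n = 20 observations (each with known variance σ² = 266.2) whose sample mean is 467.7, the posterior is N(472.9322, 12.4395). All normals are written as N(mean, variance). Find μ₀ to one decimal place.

μ₀ = 547.7

With known observation variance, the Normal–Normal posterior has precision τ_n = τ₀ + n/σ² and mean μ_n = (τ₀μ₀ + (n/σ²)x̄)/τ_n.
Here τ₀ = 1/190.2 = 0.005258 and τ_data = 20/266.2 = 0.075131, so τ_n = 0.080389.
Rearranging for μ₀: μ₀ = (μ_n·τ_n − τ_data·x̄)/τ₀ = (472.9322·0.080389 − 0.075131·467.7) / 0.005258 = 2.879778/0.005258 ≈ 547.7.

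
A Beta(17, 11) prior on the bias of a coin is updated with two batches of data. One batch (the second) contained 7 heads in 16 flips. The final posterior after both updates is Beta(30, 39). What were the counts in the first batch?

Because Beta–binomial updating is additive in the counts, the combined data contributed (α_post−α_prior, β_post−β_prior) successes and failures.
Total across both batches: 30−17=13 heads, 39−11=28 tails.
Subtract the second batch: 13−7=6 heads and 28−9=19 tails.

6 heads and 19 tails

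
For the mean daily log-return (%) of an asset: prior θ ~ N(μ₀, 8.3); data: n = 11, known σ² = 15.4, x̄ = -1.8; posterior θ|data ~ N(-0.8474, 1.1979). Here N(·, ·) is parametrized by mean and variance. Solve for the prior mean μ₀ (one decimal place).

μ₀ = 4.8

The posterior mean is a precision-weighted average: μ_n = (τ₀μ₀ + τ_data·x̄)/(τ₀+τ_data), with τ₀=1/σ₀² and τ_data=n/σ².
Here τ₀ = 1/8.3 = 0.120482 and τ_data = 11/15.4 = 0.714286, so τ_n = 0.834768.
Rearranging for μ₀: μ₀ = (μ_n·τ_n − τ_data·x̄)/τ₀ = (-0.8474·0.834768 − 0.714286·-1.8) / 0.120482 = 0.578332/0.120482 ≈ 4.8.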